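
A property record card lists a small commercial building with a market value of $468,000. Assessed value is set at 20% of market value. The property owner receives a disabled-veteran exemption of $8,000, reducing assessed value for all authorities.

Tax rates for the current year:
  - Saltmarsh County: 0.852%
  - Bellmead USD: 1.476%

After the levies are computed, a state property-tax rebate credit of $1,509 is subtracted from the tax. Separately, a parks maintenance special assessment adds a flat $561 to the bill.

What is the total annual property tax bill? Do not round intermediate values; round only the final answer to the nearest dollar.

$1,045

Assessed value = $468,000 × 0.2 = $93,600
Taxable value = $93,600 − $8,000 = $85,600
Saltmarsh County: $85,600 × 0.00852 = $729.312
Bellmead USD: $85,600 × 0.01476 = $1,263.456
Levies subtotal = $1,992.768
After credit = $1,992.768 − $1,509 = $483.768
Total = $483.768 + $561 = $1,044.768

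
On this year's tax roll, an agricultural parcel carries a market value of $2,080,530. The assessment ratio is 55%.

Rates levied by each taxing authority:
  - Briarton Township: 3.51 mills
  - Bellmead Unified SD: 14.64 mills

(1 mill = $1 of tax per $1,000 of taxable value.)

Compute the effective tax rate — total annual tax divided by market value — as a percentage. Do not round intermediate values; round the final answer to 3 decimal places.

Assessed value = $2,080,530 × 0.55 = $1,144,291.5
Briarton Township: $1,144,291.5 × 0.00351 = $4,016.463165
Bellmead Unified SD: $1,144,291.5 × 0.01464 = $16,752.42756
Total tax = $20,768.890725
Effective rate = $20,768.890725 ÷ $2,080,530 = 0.998% of market value

0.998%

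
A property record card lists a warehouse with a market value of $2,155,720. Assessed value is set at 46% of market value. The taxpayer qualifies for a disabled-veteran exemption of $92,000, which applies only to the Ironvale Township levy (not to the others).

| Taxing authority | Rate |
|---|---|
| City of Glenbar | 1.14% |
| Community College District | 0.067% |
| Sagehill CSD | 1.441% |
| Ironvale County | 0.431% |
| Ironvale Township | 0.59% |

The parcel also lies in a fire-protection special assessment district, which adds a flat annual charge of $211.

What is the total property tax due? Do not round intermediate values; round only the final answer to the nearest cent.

$36,051.15

Assessed value = $2,155,720 × 0.46 = $991,631.2
City of Glenbar: $991,631.2 × 0.0114 = $11,304.59568
Community College District: $991,631.2 × 0.00067 = $664.392904
Sagehill CSD: $991,631.2 × 0.01441 = $14,289.405592
Ironvale County: $991,631.2 × 0.00431 = $4,273.930472
Ironvale Township: ($991,631.2 − $92,000) × 0.0059 = $899,631.2 × 0.0059 = $5,307.82408
Levies subtotal = $35,840.148728
Total = $35,840.148728 + $211 = $36,051.148728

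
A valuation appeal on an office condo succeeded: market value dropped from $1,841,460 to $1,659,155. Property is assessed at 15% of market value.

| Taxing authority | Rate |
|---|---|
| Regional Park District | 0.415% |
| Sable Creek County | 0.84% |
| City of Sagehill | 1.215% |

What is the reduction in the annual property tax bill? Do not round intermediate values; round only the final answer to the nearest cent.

$675.44

Old assessed value = $1,841,460 × 0.15 = $276,219
New assessed value = $1,659,155 × 0.15 = $248,873.25
Combined rate = 0.00415 + 0.0084 + 0.01215 = 0.0247
Old tax = $276,219 × 0.0247 = $6,822.6093
New tax = $248,873.25 × 0.0247 = $6,147.169275
Reduction = $6,822.6093 − $6,147.169275 = $675.440025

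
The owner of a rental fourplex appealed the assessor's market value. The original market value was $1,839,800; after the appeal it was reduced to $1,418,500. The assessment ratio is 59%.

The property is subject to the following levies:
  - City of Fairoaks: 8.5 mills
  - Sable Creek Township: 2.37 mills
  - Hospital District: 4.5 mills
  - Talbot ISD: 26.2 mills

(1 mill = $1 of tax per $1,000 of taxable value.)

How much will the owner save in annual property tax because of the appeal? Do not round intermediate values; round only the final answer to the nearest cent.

$10,332.93

Old assessed value = $1,839,800 × 0.59 = $1,085,482
New assessed value = $1,418,500 × 0.59 = $836,915
Combined rate = 0.0085 + 0.00237 + 0.0045 + 0.0262 = 0.04157
Old tax = $1,085,482 × 0.04157 = $45,123.48674
New tax = $836,915 × 0.04157 = $34,790.55655
Reduction = $45,123.48674 − $34,790.55655 = $10,332.93019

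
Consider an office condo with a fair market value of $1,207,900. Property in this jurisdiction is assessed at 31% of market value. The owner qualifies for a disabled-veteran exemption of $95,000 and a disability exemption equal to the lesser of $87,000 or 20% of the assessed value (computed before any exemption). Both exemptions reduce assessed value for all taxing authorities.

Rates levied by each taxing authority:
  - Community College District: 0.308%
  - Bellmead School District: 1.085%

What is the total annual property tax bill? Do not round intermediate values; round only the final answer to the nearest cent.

$2,849.51

Assessed value = $1,207,900 × 0.31 = $374,449
Disability exemption = min($87,000, 20% × $374,449) = min($87,000, $74,889.8) = $74,889.8 (percentage binds)
Taxable value = $374,449 − $95,000 − $74,889.8 = $204,559.2
Community College District: $204,559.2 × 0.00308 = $630.042336
Bellmead School District: $204,559.2 × 0.01085 = $2,219.46732
Total = $2,849.509656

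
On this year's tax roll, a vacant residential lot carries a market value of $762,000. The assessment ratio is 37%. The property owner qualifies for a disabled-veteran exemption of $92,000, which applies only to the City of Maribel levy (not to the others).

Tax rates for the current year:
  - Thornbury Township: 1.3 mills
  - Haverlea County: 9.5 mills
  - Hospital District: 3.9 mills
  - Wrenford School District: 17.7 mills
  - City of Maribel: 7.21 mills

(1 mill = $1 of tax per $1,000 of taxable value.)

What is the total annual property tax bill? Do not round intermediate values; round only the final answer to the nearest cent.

Assessed value = $762,000 × 0.37 = $281,940
Thornbury Township: $281,940 × 0.0013 = $366.522
Haverlea County: $281,940 × 0.0095 = $2,678.43
Hospital District: $281,940 × 0.0039 = $1,099.566
Wrenford School District: $281,940 × 0.0177 = $4,990.338
City of Maribel: ($281,940 − $92,000) × 0.00721 = $189,940 × 0.00721 = $1,369.4674
Total = $10,504.3234

$10,504.32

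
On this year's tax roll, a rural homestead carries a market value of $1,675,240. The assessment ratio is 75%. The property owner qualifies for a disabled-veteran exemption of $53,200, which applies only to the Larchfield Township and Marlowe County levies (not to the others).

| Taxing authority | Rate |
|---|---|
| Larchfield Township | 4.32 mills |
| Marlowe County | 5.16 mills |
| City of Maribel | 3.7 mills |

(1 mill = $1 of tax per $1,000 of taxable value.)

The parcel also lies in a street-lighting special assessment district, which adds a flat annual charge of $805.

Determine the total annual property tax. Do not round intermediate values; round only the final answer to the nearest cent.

Assessed value = $1,675,240 × 0.75 = $1,256,430
Larchfield Township: ($1,256,430 − $53,200) × 0.00432 = $1,203,230 × 0.00432 = $5,197.9536
Marlowe County: ($1,256,430 − $53,200) × 0.00516 = $1,203,230 × 0.00516 = $6,208.6668
City of Maribel: $1,256,430 × 0.0037 = $4,648.791
Levies subtotal = $16,055.4114
Total = $16,055.4114 + $805 = $16,860.4114

$16,860.41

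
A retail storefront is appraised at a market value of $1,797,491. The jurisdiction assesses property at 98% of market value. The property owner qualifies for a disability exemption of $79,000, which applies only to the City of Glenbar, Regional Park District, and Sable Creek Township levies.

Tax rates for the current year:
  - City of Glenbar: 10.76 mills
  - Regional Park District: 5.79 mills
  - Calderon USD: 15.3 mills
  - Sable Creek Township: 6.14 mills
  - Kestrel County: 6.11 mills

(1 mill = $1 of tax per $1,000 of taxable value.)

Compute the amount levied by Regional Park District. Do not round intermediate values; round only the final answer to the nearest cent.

Assessed value = $1,797,491 × 0.98 = $1,761,541.18
Regional Park District taxable value = $1,761,541.18 − $79,000 = $1,682,541.18
Regional Park District levy = $1,682,541.18 × 0.00579 = $9,741.9134322

$9,741.91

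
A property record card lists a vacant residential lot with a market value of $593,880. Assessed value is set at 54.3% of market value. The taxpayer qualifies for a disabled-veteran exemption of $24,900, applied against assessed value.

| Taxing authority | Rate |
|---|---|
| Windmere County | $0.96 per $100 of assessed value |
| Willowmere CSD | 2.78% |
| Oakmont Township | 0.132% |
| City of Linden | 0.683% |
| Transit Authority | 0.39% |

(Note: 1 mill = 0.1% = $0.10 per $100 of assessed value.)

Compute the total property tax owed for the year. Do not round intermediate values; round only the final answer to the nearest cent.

Assessed value = $593,880 × 0.543 = $322,476.84
Taxable value = $322,476.84 − $24,900 = $297,576.84
Windmere County: $297,576.84 × 0.0096 = $2,856.737664
Willowmere CSD: $297,576.84 × 0.0278 = $8,272.636152
Oakmont Township: $297,576.84 × 0.00132 = $392.8014288
City of Linden: $297,576.84 × 0.00683 = $2,032.4498172
Transit Authority: $297,576.84 × 0.0039 = $1,160.549676
Total = $14,715.174738

$14,715.17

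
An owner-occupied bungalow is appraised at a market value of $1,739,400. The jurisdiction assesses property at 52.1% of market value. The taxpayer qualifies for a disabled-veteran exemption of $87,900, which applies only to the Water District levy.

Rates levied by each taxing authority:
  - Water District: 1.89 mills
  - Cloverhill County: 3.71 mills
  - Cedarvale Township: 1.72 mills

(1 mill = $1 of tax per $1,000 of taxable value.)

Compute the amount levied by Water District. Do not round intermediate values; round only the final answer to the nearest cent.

$1,546.64

Assessed value = $1,739,400 × 0.521 = $906,227.4
Water District taxable value = $906,227.4 − $87,900 = $818,327.4
Water District levy = $818,327.4 × 0.00189 = $1,546.638786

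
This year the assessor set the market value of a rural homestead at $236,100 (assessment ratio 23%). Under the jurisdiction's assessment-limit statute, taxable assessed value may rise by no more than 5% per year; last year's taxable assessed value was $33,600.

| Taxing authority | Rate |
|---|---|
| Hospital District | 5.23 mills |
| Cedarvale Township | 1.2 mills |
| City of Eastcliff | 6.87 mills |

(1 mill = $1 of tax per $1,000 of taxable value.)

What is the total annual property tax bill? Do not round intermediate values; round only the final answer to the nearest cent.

$469.22

Uncapped assessed value = $236,100 × 0.23 = $54,303
Cap limit = $33,600 × 1.05 = $35,280
Taxable assessed value = min($54,303, $35,280) = $35,280 (cap binds)
Hospital District: $35,280 × 0.00523 = $184.5144
Cedarvale Township: $35,280 × 0.0012 = $42.336
City of Eastcliff: $35,280 × 0.00687 = $242.3736
Total = $469.224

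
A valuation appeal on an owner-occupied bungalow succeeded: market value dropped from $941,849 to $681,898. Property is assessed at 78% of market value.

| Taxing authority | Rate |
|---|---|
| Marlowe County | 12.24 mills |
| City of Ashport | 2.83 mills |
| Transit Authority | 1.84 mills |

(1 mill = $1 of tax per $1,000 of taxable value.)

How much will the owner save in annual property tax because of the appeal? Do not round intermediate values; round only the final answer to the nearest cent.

Old assessed value = $941,849 × 0.78 = $734,642.22
New assessed value = $681,898 × 0.78 = $531,880.44
Combined rate = 0.01224 + 0.00283 + 0.00184 = 0.01691
Old tax = $734,642.22 × 0.01691 = $12,422.7999402
New tax = $531,880.44 × 0.01691 = $8,994.0982404
Reduction = $12,422.7999402 − $8,994.0982404 = $3,428.7016998

$3,428.70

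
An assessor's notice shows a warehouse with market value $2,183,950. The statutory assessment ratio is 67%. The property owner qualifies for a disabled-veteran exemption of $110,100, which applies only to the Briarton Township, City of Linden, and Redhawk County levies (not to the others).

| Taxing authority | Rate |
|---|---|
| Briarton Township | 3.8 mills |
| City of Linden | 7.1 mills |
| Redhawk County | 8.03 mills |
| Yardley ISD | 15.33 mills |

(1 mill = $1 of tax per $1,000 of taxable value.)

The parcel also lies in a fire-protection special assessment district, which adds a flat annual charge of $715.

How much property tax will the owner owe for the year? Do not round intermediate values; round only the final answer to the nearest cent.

Assessed value = $2,183,950 × 0.67 = $1,463,246.5
Briarton Township: ($1,463,246.5 − $110,100) × 0.0038 = $1,353,146.5 × 0.0038 = $5,141.9567
City of Linden: ($1,463,246.5 − $110,100) × 0.0071 = $1,353,146.5 × 0.0071 = $9,607.34015
Redhawk County: ($1,463,246.5 − $110,100) × 0.00803 = $1,353,146.5 × 0.00803 = $10,865.766395
Yardley ISD: $1,463,246.5 × 0.01533 = $22,431.568845
Levies subtotal = $48,046.63209
Total = $48,046.63209 + $715 = $48,761.63209

$48,761.63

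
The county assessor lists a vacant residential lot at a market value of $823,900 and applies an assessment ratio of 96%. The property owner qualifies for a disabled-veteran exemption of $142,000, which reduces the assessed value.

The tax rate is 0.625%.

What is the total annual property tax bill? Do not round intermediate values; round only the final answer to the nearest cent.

$4,055.90

Assessed value = $823,900 × 0.96 = $790,944
Taxable value = $790,944 − $142,000 = $648,944
Tax = $648,944 × 0.00625 = $4,055.9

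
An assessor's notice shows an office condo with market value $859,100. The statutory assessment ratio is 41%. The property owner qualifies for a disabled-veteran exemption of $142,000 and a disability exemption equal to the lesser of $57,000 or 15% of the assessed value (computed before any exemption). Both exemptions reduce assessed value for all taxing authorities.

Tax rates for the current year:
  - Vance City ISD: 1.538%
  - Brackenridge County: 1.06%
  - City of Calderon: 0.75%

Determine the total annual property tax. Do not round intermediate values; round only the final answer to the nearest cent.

$5,269.63

Assessed value = $859,100 × 0.41 = $352,231
Disability exemption = min($57,000, 15% × $352,231) = min($57,000, $52,834.65) = $52,834.65 (percentage binds)
Taxable value = $352,231 − $142,000 − $52,834.65 = $157,396.35
Vance City ISD: $157,396.35 × 0.01538 = $2,420.755863
Brackenridge County: $157,396.35 × 0.0106 = $1,668.40131
City of Calderon: $157,396.35 × 0.0075 = $1,180.472625
Total = $5,269.629798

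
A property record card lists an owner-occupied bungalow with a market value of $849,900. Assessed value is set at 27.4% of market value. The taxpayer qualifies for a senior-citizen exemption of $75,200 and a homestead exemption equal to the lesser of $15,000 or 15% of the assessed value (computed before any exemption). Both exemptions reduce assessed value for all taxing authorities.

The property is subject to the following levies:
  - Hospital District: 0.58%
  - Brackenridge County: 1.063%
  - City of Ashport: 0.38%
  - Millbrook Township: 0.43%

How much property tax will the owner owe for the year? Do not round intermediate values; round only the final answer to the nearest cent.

Assessed value = $849,900 × 0.274 = $232,872.6
Homestead exemption = min($15,000, 15% × $232,872.6) = min($15,000, $34,930.89) = $15,000 (dollar cap binds)
Taxable value = $232,872.6 − $75,200 − $15,000 = $142,672.6
Hospital District: $142,672.6 × 0.0058 = $827.50108
Brackenridge County: $142,672.6 × 0.01063 = $1,516.609738
City of Ashport: $142,672.6 × 0.0038 = $542.15588
Millbrook Township: $142,672.6 × 0.0043 = $613.49218
Total = $3,499.758878

$3,499.76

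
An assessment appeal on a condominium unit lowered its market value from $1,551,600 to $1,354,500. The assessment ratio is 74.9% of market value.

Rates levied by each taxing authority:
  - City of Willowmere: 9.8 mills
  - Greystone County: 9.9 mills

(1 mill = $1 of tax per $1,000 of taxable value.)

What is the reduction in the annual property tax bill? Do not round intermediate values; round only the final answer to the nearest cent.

$2,908.27

Old assessed value = $1,551,600 × 0.749 = $1,162,148.4
New assessed value = $1,354,500 × 0.749 = $1,014,520.5
Combined rate = 0.0098 + 0.0099 = 0.0197
Old tax = $1,162,148.4 × 0.0197 = $22,894.32348
New tax = $1,014,520.5 × 0.0197 = $19,986.05385
Reduction = $22,894.32348 − $19,986.05385 = $2,908.26963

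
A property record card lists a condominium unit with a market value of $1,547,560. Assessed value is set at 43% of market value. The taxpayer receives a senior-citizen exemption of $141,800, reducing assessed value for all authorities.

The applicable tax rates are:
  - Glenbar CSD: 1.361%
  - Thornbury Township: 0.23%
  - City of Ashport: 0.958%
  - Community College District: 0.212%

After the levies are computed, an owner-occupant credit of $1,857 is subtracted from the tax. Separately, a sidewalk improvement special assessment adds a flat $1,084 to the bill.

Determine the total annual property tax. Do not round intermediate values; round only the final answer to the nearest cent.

Assessed value = $1,547,560 × 0.43 = $665,450.8
Taxable value = $665,450.8 − $141,800 = $523,650.8
Glenbar CSD: $523,650.8 × 0.01361 = $7,126.887388
Thornbury Township: $523,650.8 × 0.0023 = $1,204.39684
City of Ashport: $523,650.8 × 0.00958 = $5,016.574664
Community College District: $523,650.8 × 0.00212 = $1,110.139696
Levies subtotal = $14,457.998588
After credit = $14,457.998588 − $1,857 = $12,600.998588
Total = $12,600.998588 + $1,084 = $13,684.998588

$13,685.00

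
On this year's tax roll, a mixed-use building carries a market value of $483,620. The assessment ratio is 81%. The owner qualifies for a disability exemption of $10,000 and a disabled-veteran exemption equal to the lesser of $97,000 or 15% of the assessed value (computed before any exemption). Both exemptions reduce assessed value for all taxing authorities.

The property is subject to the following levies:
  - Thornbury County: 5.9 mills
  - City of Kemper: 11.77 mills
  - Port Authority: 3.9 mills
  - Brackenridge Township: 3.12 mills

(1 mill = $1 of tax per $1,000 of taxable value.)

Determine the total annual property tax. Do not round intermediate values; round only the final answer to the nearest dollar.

Assessed value = $483,620 × 0.81 = $391,732.2
Disabled-veteran exemption = min($97,000, 15% × $391,732.2) = min($97,000, $58,759.83) = $58,759.83 (percentage binds)
Taxable value = $391,732.2 − $10,000 − $58,759.83 = $322,972.37
Thornbury County: $322,972.37 × 0.0059 = $1,905.536983
City of Kemper: $322,972.37 × 0.01177 = $3,801.3847949
Port Authority: $322,972.37 × 0.0039 = $1,259.592243
Brackenridge Township: $322,972.37 × 0.00312 = $1,007.6737944
Total = $7,974.1878153

$7,974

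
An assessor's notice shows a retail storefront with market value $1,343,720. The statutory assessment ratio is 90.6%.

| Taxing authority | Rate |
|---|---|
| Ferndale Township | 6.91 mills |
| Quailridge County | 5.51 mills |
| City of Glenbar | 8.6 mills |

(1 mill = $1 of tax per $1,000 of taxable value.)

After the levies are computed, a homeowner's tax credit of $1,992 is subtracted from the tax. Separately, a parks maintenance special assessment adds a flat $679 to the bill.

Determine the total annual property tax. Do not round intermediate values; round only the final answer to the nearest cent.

$24,276.96

Assessed value = $1,343,720 × 0.906 = $1,217,410.32
Ferndale Township: $1,217,410.32 × 0.00691 = $8,412.3053112
Quailridge County: $1,217,410.32 × 0.00551 = $6,707.9308632
City of Glenbar: $1,217,410.32 × 0.0086 = $10,469.728752
Levies subtotal = $25,589.9649264
After credit = $25,589.9649264 − $1,992 = $23,597.9649264
Total = $23,597.9649264 + $679 = $24,276.9649264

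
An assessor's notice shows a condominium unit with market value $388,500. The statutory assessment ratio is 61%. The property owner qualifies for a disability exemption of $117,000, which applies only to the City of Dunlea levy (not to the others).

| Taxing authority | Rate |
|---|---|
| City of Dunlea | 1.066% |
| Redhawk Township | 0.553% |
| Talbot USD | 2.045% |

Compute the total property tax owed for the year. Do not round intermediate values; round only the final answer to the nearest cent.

Assessed value = $388,500 × 0.61 = $236,985
City of Dunlea: ($236,985 − $117,000) × 0.01066 = $119,985 × 0.01066 = $1,279.0401
Redhawk Township: $236,985 × 0.00553 = $1,310.52705
Talbot USD: $236,985 × 0.02045 = $4,846.34325
Total = $7,435.9104

$7,435.91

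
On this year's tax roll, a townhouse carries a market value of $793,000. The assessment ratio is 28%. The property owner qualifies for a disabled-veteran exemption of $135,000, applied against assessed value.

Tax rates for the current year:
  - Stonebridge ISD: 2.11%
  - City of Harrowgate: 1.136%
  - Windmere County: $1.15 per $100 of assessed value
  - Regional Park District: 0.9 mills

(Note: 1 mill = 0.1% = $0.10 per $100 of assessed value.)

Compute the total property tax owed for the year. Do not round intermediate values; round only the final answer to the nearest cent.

Assessed value = $793,000 × 0.28 = $222,040
Taxable value = $222,040 − $135,000 = $87,040
Stonebridge ISD: $87,040 × 0.0211 = $1,836.544
City of Harrowgate: $87,040 × 0.01136 = $988.7744
Windmere County: $87,040 × 0.0115 = $1,000.96
Regional Park District: $87,040 × 0.0009 = $78.336
Total = $3,904.6144

$3,904.61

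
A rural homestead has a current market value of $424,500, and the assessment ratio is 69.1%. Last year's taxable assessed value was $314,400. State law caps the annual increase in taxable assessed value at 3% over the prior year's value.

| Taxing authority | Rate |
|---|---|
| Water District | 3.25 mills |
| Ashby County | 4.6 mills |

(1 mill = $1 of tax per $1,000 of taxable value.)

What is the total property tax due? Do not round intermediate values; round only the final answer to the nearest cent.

Uncapped assessed value = $424,500 × 0.691 = $293,329.5
Cap limit = $314,400 × 1.03 = $323,832
Taxable assessed value = min($293,329.5, $323,832) = $293,329.5 (cap does not bind)
Water District: $293,329.5 × 0.00325 = $953.320875
Ashby County: $293,329.5 × 0.0046 = $1,349.3157
Total = $2,302.636575

$2,302.64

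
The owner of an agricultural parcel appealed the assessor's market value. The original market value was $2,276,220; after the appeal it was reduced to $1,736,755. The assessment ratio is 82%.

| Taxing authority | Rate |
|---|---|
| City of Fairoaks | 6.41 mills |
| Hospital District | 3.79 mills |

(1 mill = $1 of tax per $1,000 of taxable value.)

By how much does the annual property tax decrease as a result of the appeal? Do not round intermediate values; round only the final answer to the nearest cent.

$4,512.09

Old assessed value = $2,276,220 × 0.82 = $1,866,500.4
New assessed value = $1,736,755 × 0.82 = $1,424,139.1
Combined rate = 0.00641 + 0.00379 = 0.0102
Old tax = $1,866,500.4 × 0.0102 = $19,038.30408
New tax = $1,424,139.1 × 0.0102 = $14,526.21882
Reduction = $19,038.30408 − $14,526.21882 = $4,512.08526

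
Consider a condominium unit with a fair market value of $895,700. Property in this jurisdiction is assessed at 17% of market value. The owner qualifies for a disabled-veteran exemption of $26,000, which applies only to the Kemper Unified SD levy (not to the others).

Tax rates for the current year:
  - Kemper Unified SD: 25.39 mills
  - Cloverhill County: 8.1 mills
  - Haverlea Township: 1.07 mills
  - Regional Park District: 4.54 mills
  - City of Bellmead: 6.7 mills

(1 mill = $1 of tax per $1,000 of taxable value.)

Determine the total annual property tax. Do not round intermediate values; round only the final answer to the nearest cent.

$6,313.78

Assessed value = $895,700 × 0.17 = $152,269
Kemper Unified SD: ($152,269 − $26,000) × 0.02539 = $126,269 × 0.02539 = $3,205.96991
Cloverhill County: $152,269 × 0.0081 = $1,233.3789
Haverlea Township: $152,269 × 0.00107 = $162.92783
Regional Park District: $152,269 × 0.00454 = $691.30126
City of Bellmead: $152,269 × 0.0067 = $1,020.2023
Total = $6,313.7802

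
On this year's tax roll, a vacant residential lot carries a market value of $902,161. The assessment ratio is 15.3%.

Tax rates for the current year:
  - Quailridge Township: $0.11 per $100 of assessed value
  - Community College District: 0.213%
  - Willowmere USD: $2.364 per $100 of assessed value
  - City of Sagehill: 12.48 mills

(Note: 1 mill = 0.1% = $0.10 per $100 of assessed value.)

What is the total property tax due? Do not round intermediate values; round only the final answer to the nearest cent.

$5,431.51

Assessed value = $902,161 × 0.153 = $138,030.633
Quailridge Township: $138,030.633 × 0.0011 = $151.8336963
Community College District: $138,030.633 × 0.00213 = $294.00524829
Willowmere USD: $138,030.633 × 0.02364 = $3,263.04416412
City of Sagehill: $138,030.633 × 0.01248 = $1,722.62229984
Total = $5,431.50540855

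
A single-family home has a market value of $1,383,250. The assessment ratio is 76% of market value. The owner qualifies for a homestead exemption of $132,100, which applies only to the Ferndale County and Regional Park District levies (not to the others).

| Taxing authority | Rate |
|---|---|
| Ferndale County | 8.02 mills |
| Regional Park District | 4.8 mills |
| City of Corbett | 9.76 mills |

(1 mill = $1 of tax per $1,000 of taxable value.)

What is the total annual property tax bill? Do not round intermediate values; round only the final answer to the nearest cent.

Assessed value = $1,383,250 × 0.76 = $1,051,270
Ferndale County: ($1,051,270 − $132,100) × 0.00802 = $919,170 × 0.00802 = $7,371.7434
Regional Park District: ($1,051,270 − $132,100) × 0.0048 = $919,170 × 0.0048 = $4,412.016
City of Corbett: $1,051,270 × 0.00976 = $10,260.3952
Total = $22,044.1546

$22,044.15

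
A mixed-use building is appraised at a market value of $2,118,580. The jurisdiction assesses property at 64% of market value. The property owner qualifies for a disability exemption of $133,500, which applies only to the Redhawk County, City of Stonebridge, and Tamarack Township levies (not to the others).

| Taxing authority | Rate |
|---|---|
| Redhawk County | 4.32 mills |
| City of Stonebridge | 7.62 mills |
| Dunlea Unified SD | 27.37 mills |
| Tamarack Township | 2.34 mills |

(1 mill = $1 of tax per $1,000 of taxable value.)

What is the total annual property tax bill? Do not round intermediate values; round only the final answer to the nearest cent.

$54,566.49

Assessed value = $2,118,580 × 0.64 = $1,355,891.2
Redhawk County: ($1,355,891.2 − $133,500) × 0.00432 = $1,222,391.2 × 0.00432 = $5,280.729984
City of Stonebridge: ($1,355,891.2 − $133,500) × 0.00762 = $1,222,391.2 × 0.00762 = $9,314.620944
Dunlea Unified SD: $1,355,891.2 × 0.02737 = $37,110.742144
Tamarack Township: ($1,355,891.2 − $133,500) × 0.00234 = $1,222,391.2 × 0.00234 = $2,860.395408
Total = $54,566.48848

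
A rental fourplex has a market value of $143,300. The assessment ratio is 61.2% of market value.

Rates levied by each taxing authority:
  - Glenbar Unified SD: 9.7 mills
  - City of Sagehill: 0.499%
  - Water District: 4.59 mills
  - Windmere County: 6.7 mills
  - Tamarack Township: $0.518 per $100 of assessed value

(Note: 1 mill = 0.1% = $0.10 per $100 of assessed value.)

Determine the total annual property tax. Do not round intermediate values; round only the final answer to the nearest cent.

$2,732.72

Assessed value = $143,300 × 0.612 = $87,699.6
Glenbar Unified SD: $87,699.6 × 0.0097 = $850.68612
City of Sagehill: $87,699.6 × 0.00499 = $437.621004
Water District: $87,699.6 × 0.00459 = $402.541164
Windmere County: $87,699.6 × 0.0067 = $587.58732
Tamarack Township: $87,699.6 × 0.00518 = $454.283928
Total = $2,732.719536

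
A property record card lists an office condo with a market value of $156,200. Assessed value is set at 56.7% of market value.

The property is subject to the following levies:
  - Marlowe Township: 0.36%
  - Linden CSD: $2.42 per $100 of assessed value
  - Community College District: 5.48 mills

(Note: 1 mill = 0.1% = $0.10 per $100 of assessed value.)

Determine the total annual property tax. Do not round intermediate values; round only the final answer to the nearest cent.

Assessed value = $156,200 × 0.567 = $88,565.4
Marlowe Township: $88,565.4 × 0.0036 = $318.83544
Linden CSD: $88,565.4 × 0.0242 = $2,143.28268
Community College District: $88,565.4 × 0.00548 = $485.338392
Total = $2,947.456512

$2,947.46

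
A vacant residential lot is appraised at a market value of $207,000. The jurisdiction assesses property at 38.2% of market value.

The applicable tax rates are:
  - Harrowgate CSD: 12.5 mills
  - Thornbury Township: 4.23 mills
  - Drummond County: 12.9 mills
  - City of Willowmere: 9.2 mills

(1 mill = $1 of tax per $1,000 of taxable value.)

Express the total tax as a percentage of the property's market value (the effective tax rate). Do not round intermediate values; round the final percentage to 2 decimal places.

1.48%

Assessed value = $207,000 × 0.382 = $79,074
Harrowgate CSD: $79,074 × 0.0125 = $988.425
Thornbury Township: $79,074 × 0.00423 = $334.48302
Drummond County: $79,074 × 0.0129 = $1,020.0546
City of Willowmere: $79,074 × 0.0092 = $727.4808
Total tax = $3,070.44342
Effective rate = $3,070.44342 ÷ $207,000 = 1.48% of market value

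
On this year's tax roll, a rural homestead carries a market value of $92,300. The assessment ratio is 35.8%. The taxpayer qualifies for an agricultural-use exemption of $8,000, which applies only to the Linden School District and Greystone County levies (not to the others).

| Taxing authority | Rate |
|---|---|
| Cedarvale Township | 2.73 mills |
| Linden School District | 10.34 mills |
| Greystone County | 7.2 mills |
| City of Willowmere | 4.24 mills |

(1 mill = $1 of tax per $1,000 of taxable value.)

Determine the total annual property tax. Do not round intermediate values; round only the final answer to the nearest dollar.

$670

Assessed value = $92,300 × 0.358 = $33,043.4
Cedarvale Township: $33,043.4 × 0.00273 = $90.208482
Linden School District: ($33,043.4 − $8,000) × 0.01034 = $25,043.4 × 0.01034 = $258.948756
Greystone County: ($33,043.4 − $8,000) × 0.0072 = $25,043.4 × 0.0072 = $180.31248
City of Willowmere: $33,043.4 × 0.00424 = $140.104016
Total = $669.573734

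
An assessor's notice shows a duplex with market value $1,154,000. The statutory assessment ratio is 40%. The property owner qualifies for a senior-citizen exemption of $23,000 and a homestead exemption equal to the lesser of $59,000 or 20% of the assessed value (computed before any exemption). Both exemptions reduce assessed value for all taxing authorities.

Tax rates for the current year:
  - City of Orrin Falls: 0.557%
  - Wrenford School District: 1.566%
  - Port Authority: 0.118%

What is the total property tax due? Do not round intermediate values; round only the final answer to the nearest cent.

Assessed value = $1,154,000 × 0.4 = $461,600
Homestead exemption = min($59,000, 20% × $461,600) = min($59,000, $92,320) = $59,000 (dollar cap binds)
Taxable value = $461,600 − $23,000 − $59,000 = $379,600
City of Orrin Falls: $379,600 × 0.00557 = $2,114.372
Wrenford School District: $379,600 × 0.01566 = $5,944.536
Port Authority: $379,600 × 0.00118 = $447.928
Total = $8,506.836

$8,506.84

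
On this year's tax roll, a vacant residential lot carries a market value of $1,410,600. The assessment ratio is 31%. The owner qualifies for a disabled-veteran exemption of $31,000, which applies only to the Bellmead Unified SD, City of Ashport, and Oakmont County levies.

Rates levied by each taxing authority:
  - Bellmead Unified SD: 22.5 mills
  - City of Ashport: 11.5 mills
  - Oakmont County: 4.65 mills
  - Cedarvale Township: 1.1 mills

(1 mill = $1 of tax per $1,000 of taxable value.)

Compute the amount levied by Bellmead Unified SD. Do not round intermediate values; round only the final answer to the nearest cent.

$9,141.44

Assessed value = $1,410,600 × 0.31 = $437,286
Bellmead Unified SD taxable value = $437,286 − $31,000 = $406,286
Bellmead Unified SD levy = $406,286 × 0.0225 = $9,141.435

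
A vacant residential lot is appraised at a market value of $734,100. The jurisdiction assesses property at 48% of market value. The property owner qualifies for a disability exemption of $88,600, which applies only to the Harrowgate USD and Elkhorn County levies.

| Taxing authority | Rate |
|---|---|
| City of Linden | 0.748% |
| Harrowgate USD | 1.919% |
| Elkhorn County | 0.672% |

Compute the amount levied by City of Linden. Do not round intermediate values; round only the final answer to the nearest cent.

Assessed value = $734,100 × 0.48 = $352,368
City of Linden taxable value = $352,368 (exemption does not apply)
City of Linden levy = $352,368 × 0.00748 = $2,635.71264

$2,635.71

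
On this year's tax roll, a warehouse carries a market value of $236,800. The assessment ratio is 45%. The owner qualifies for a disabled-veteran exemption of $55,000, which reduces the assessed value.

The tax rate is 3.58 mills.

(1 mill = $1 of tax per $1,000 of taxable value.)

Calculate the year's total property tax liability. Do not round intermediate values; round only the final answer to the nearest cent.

$184.58

Assessed value = $236,800 × 0.45 = $106,560
Taxable value = $106,560 − $55,000 = $51,560
Tax = $51,560 × 0.00358 = $184.5848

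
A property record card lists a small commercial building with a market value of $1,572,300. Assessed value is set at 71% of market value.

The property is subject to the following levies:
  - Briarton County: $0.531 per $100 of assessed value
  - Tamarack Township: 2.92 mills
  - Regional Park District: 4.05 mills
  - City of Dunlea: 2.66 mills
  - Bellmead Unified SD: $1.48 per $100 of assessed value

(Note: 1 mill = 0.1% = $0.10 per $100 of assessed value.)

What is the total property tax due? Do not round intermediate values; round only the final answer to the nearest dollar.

$33,200

Assessed value = $1,572,300 × 0.71 = $1,116,333
Briarton County: $1,116,333 × 0.00531 = $5,927.72823
Tamarack Township: $1,116,333 × 0.00292 = $3,259.69236
Regional Park District: $1,116,333 × 0.00405 = $4,521.14865
City of Dunlea: $1,116,333 × 0.00266 = $2,969.44578
Bellmead Unified SD: $1,116,333 × 0.0148 = $16,521.7284
Total = $33,199.74342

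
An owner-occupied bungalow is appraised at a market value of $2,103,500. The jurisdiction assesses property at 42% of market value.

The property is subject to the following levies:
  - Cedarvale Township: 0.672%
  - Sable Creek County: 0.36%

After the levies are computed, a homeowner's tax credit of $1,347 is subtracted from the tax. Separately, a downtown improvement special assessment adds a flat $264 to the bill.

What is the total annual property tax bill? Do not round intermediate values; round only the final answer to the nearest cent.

$8,034.41

Assessed value = $2,103,500 × 0.42 = $883,470
Cedarvale Township: $883,470 × 0.00672 = $5,936.9184
Sable Creek County: $883,470 × 0.0036 = $3,180.492
Levies subtotal = $9,117.4104
After credit = $9,117.4104 − $1,347 = $7,770.4104
Total = $7,770.4104 + $264 = $8,034.4104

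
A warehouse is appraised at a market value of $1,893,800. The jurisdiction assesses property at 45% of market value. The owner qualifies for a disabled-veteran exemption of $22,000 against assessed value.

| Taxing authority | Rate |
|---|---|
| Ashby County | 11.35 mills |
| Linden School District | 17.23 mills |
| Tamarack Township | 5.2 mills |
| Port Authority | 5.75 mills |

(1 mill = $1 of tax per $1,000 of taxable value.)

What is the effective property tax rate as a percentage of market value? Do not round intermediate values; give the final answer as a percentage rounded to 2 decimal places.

1.73%

Assessed value = $1,893,800 × 0.45 = $852,210
Taxable value = $852,210 − $22,000 = $830,210
Ashby County: $830,210 × 0.01135 = $9,422.8835
Linden School District: $830,210 × 0.01723 = $14,304.5183
Tamarack Township: $830,210 × 0.0052 = $4,317.092
Port Authority: $830,210 × 0.00575 = $4,773.7075
Total tax = $32,818.2013
Effective rate = $32,818.2013 ÷ $1,893,800 = 1.73% of market value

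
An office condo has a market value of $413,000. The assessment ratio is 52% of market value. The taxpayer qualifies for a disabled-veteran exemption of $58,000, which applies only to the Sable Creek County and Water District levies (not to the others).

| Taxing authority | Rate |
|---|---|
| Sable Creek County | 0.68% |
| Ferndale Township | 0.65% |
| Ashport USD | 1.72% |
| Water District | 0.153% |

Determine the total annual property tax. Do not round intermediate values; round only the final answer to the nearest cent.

$6,395.62

Assessed value = $413,000 × 0.52 = $214,760
Sable Creek County: ($214,760 − $58,000) × 0.0068 = $156,760 × 0.0068 = $1,065.968
Ferndale Township: $214,760 × 0.0065 = $1,395.94
Ashport USD: $214,760 × 0.0172 = $3,693.872
Water District: ($214,760 − $58,000) × 0.00153 = $156,760 × 0.00153 = $239.8428
Total = $6,395.6228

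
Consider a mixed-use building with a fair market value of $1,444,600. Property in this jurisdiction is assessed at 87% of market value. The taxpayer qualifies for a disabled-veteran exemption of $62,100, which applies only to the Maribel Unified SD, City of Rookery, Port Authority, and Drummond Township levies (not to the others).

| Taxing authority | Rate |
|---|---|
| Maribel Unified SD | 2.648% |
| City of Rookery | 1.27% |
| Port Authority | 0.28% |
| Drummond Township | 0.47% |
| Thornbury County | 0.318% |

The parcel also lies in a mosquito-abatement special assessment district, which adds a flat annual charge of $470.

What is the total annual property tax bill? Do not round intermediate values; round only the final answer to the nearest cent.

Assessed value = $1,444,600 × 0.87 = $1,256,802
Maribel Unified SD: ($1,256,802 − $62,100) × 0.02648 = $1,194,702 × 0.02648 = $31,635.70896
City of Rookery: ($1,256,802 − $62,100) × 0.0127 = $1,194,702 × 0.0127 = $15,172.7154
Port Authority: ($1,256,802 − $62,100) × 0.0028 = $1,194,702 × 0.0028 = $3,345.1656
Drummond Township: ($1,256,802 − $62,100) × 0.0047 = $1,194,702 × 0.0047 = $5,615.0994
Thornbury County: $1,256,802 × 0.00318 = $3,996.63036
Levies subtotal = $59,765.31972
Total = $59,765.31972 + $470 = $60,235.31972

$60,235.32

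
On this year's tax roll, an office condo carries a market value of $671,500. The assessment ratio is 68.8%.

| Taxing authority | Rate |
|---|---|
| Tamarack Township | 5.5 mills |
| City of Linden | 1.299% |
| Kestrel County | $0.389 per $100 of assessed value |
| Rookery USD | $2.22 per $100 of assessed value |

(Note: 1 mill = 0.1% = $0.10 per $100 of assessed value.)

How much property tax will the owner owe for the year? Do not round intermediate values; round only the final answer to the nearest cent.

$20,595.60

Assessed value = $671,500 × 0.688 = $461,992
Tamarack Township: $461,992 × 0.0055 = $2,540.956
City of Linden: $461,992 × 0.01299 = $6,001.27608
Kestrel County: $461,992 × 0.00389 = $1,797.14888
Rookery USD: $461,992 × 0.0222 = $10,256.2224
Total = $20,595.60336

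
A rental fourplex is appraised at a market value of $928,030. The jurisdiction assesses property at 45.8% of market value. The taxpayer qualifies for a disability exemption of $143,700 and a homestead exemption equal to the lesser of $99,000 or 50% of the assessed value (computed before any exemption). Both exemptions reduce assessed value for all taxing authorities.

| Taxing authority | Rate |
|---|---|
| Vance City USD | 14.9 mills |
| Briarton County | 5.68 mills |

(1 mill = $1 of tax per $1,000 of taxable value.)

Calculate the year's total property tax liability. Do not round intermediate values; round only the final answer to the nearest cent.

Assessed value = $928,030 × 0.458 = $425,037.74
Homestead exemption = min($99,000, 50% × $425,037.74) = min($99,000, $212,518.87) = $99,000 (dollar cap binds)
Taxable value = $425,037.74 − $143,700 − $99,000 = $182,337.74
Vance City USD: $182,337.74 × 0.0149 = $2,716.832326
Briarton County: $182,337.74 × 0.00568 = $1,035.6783632
Total = $3,752.5106892

$3,752.51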